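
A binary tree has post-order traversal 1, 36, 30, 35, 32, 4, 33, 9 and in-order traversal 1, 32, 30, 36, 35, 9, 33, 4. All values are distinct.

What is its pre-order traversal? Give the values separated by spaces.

The last element of post-order is the root; it splits in-order into left and right subtrees.
Root 9: left subtree has 5 nodes {1, 32, 30, 36, 35}, right has 2 {33, 4}.
  Root 32: left subtree has 1 node {1}, right has 3 {30, 36, 35}.
    Root 35: left subtree has 2 nodes {30, 36}, right has 0 { }.
      Root 30: left subtree has 0 nodes { }, right has 1 {36}.
  Root 33: left subtree has 0 nodes { }, right has 1 {4}.

9 32 1 35 30 36 33 4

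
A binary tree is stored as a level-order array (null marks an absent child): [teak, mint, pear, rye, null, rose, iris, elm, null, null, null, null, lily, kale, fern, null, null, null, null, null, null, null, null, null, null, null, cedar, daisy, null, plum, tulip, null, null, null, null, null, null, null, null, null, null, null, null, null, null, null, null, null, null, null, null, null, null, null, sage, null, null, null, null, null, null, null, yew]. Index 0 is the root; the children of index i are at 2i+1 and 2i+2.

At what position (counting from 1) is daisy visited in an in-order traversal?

10

In-order visits the left subtree, then the node, then the right subtree.
At teak: go left to mint.
  At mint: go left to rye.
    At rye: go left to elm.
      elm is a leaf — visit elm.
    Visit rye.
    At rye: no right child.
  Visit mint.
  At mint: no right child.
Visit teak.
At teak: go right to pear.
  At pear: go left to rose.
    At rose: no left child.
    Visit rose.
    At rose: go right to lily.
      At lily: no left child.
      Visit lily.
      At lily: go right to cedar.
        At cedar: no left child.
        Visit cedar.
        At cedar: go right to sage.
          sage is a leaf — visit sage.
  Visit pear.
  At pear: go right to iris.
    At iris: go left to kale.
      At kale: go left to daisy.
        daisy is a leaf — visit daisy.
      Visit kale.
      At kale: no right child.
    Visit iris.
    At iris: go right to fern.
      At fern: go left to plum.
        plum is a leaf — visit plum.
      Visit fern.
      At fern: go right to tulip.
        At tulip: no left child.
        Visit tulip.
        At tulip: go right to yew.
          yew is a leaf — visit yew.
Full in-order sequence: elm, rye, mint, teak, rose, lily, cedar, sage, pear, daisy, kale, iris, plum, fern, tulip, yew.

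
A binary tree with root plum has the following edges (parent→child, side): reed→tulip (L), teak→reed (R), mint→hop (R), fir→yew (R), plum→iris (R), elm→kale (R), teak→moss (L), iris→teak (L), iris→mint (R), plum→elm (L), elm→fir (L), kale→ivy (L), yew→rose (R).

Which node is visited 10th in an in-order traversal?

tulip

In-order visits the left subtree, then the node, then the right subtree.
At plum: go left to elm.
  At elm: go left to fir.
    At fir: no left child.
    Visit fir.
    At fir: go right to yew.
      At yew: no left child.
      Visit yew.
      At yew: go right to rose.
        rose is a leaf — visit rose.
  Visit elm.
  At elm: go right to kale.
    At kale: go left to ivy.
      ivy is a leaf — visit ivy.
    Visit kale.
    At kale: no right child.
Visit plum.
At plum: go right to iris.
  At iris: go left to teak.
    At teak: go left to moss.
      moss is a leaf — visit moss.
    Visit teak.
    At teak: go right to reed.
      At reed: go left to tulip.
        tulip is a leaf — visit tulip.
      Visit reed.
      At reed: no right child.
  Visit iris.
  At iris: go right to mint.
    At mint: no left child.
    Visit mint.
    At mint: go right to hop.
      hop is a leaf — visit hop.
Full in-order sequence: fir, yew, rose, elm, ivy, kale, plum, moss, teak, tulip, reed, iris, mint, hop.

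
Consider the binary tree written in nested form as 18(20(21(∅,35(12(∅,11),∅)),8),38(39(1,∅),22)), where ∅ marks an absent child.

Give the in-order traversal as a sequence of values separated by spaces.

21 12 11 35 20 8 18 1 39 38 22

In-order visits the left subtree, then the node, then the right subtree.
At 18: go left to 20.
  At 20: go left to 21.
    At 21: no left child.
    Visit 21.
    At 21: go right to 35.
      At 35: go left to 12.
        At 12: no left child.
        Visit 12.
        At 12: go right to 11.
          11 is a leaf — visit 11.
      Visit 35.
      At 35: no right child.
  Visit 20.
  At 20: go right to 8.
    8 is a leaf — visit 8.
Visit 18.
At 18: go right to 38.
  At 38: go left to 39.
    At 39: go left to 1.
      1 is a leaf — visit 1.
    Visit 39.
    At 39: no right child.
  Visit 38.
  At 38: go right to 22.
    22 is a leaf — visit 22.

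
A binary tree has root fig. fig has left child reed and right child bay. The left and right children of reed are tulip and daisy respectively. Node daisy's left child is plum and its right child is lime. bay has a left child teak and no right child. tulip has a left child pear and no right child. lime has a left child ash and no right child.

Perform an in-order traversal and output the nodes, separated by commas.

In-order visits the left subtree, then the node, then the right subtree.
At fig: go left to reed.
  At reed: go left to tulip.
    At tulip: go left to pear.
      pear is a leaf — visit pear.
    Visit tulip.
    At tulip: no right child.
  Visit reed.
  At reed: go right to daisy.
    At daisy: go left to plum.
      plum is a leaf — visit plum.
    Visit daisy.
    At daisy: go right to lime.
      At lime: go left to ash.
        ash is a leaf — visit ash.
      Visit lime.
      At lime: no right child.
Visit fig.
At fig: go right to bay.
  At bay: go left to teak.
    teak is a leaf — visit teak.
  Visit bay.
  At bay: no right child.

pear, tulip, reed, plum, daisy, ash, lime, fig, teak, bay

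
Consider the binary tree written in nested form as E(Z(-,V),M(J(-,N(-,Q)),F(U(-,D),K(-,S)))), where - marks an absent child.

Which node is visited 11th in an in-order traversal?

K

In-order visits the left subtree, then the node, then the right subtree.
At E: go left to Z.
  At Z: no left child.
  Visit Z.
  At Z: go right to V.
    V is a leaf — visit V.
Visit E.
At E: go right to M.
  At M: go left to J.
    At J: no left child.
    Visit J.
    At J: go right to N.
      At N: no left child.
      Visit N.
      At N: go right to Q.
        Q is a leaf — visit Q.
  Visit M.
  At M: go right to F.
    At F: go left to U.
      At U: no left child.
      Visit U.
      At U: go right to D.
        D is a leaf — visit D.
    Visit F.
    At F: go right to K.
      At K: no left child.
      Visit K.
      At K: go right to S.
        S is a leaf — visit S.
Full in-order sequence: Z, V, E, J, N, Q, M, U, D, F, K, S.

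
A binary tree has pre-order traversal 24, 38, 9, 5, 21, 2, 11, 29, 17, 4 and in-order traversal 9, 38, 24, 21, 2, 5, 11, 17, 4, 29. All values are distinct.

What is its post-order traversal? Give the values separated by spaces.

9 38 2 21 4 17 29 11 5 24

The first element of pre-order is the root; it splits in-order into left and right subtrees.
Root 24: left subtree has 2 nodes {9, 38}, right has 7 {21, 2, 5, 11, 17, 4, 29}.
  Root 38: left subtree has 1 node {9}, right has 0 { }.
  Root 5: left subtree has 2 nodes {21, 2}, right has 4 {11, 17, 4, 29}.
    Root 21: left subtree has 0 nodes { }, right has 1 {2}.
    Root 11: left subtree has 0 nodes { }, right has 3 {17, 4, 29}.
      Root 29: left subtree has 2 nodes {17, 4}, right has 0 { }.
        Root 17: left subtree has 0 nodes { }, right has 1 {4}.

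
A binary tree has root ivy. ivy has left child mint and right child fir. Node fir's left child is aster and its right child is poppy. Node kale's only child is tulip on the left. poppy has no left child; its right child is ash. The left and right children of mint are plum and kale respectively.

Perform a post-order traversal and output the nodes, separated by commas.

plum, tulip, kale, mint, aster, ash, poppy, fir, ivy

Post-order visits the left subtree, then the right subtree, then the node.
At ivy: go left to mint.
  At mint: go left to plum.
    plum is a leaf — visit plum.
  At mint: go right to kale.
    At kale: go left to tulip.
      tulip is a leaf — visit tulip.
    At kale: no right child.
    Visit kale.
  Visit mint.
At ivy: go right to fir.
  At fir: go left to aster.
    aster is a leaf — visit aster.
  At fir: go right to poppy.
    At poppy: no left child.
    At poppy: go right to ash.
      ash is a leaf — visit ash.
    Visit poppy.
  Visit fir.
Visit ivy.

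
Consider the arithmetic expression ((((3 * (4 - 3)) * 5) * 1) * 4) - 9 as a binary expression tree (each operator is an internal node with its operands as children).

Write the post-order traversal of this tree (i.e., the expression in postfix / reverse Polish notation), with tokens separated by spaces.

Post-order on an expression tree gives postfix notation: for each operator, emit left operand, right operand, then the operator.

3 4 3 - * 5 * 1 * 4 * 9 -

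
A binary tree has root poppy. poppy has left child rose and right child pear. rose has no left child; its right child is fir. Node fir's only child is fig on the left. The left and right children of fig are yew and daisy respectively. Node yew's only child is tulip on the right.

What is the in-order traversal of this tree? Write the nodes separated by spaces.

rose yew tulip fig daisy fir poppy pear

In-order visits the left subtree, then the node, then the right subtree.
At poppy: go left to rose.
  At rose: no left child.
  Visit rose.
  At rose: go right to fir.
    At fir: go left to fig.
      At fig: go left to yew.
        At yew: no left child.
        Visit yew.
        At yew: go right to tulip.
          tulip is a leaf — visit tulip.
      Visit fig.
      At fig: go right to daisy.
        daisy is a leaf — visit daisy.
    Visit fir.
    At fir: no right child.
Visit poppy.
At poppy: go right to pear.
  pear is a leaf — visit pear.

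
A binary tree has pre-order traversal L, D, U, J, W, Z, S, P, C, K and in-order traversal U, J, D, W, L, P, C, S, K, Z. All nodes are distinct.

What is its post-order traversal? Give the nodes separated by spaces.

The first element of pre-order is the root; it splits in-order into left and right subtrees.
Root L: left subtree has 4 nodes {U, J, D, W}, right has 5 {P, C, S, K, Z}.
  Root D: left subtree has 2 nodes {U, J}, right has 1 {W}.
    Root U: left subtree has 0 nodes { }, right has 1 {J}.
  Root Z: left subtree has 4 nodes {P, C, S, K}, right has 0 { }.
    Root S: left subtree has 2 nodes {P, C}, right has 1 {K}.
      Root P: left subtree has 0 nodes { }, right has 1 {C}.

J U W D C P K S Z L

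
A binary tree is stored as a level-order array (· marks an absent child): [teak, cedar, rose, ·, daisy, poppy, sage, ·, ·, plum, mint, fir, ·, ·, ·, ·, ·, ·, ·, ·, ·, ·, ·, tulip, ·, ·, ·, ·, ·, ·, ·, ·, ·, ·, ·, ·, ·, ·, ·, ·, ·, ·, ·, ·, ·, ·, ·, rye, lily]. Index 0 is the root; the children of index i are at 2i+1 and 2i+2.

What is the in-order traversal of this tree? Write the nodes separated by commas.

cedar, plum, daisy, mint, teak, rye, tulip, lily, fir, poppy, rose, sage

In-order visits the left subtree, then the node, then the right subtree.
At teak: go left to cedar.
  At cedar: no left child.
  Visit cedar.
  At cedar: go right to daisy.
    At daisy: go left to plum.
      plum is a leaf — visit plum.
    Visit daisy.
    At daisy: go right to mint.
      mint is a leaf — visit mint.
Visit teak.
At teak: go right to rose.
  At rose: go left to poppy.
    At poppy: go left to fir.
      At fir: go left to tulip.
        At tulip: go left to rye.
          rye is a leaf — visit rye.
        Visit tulip.
        At tulip: go right to lily.
          lily is a leaf — visit lily.
      Visit fir.
      At fir: no right child.
    Visit poppy.
    At poppy: no right child.
  Visit rose.
  At rose: go right to sage.
    sage is a leaf — visit sage.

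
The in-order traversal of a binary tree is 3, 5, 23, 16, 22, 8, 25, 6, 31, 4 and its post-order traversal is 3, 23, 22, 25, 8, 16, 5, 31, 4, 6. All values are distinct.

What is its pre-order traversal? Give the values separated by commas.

6, 5, 3, 16, 23, 8, 22, 25, 4, 31

The last element of post-order is the root; it splits in-order into left and right subtrees.
Root 6: left subtree has 7 nodes {3, 5, 23, 16, 22, 8, 25}, right has 2 {31, 4}.
  Root 5: left subtree has 1 node {3}, right has 5 {23, 16, 22, 8, 25}.
    Root 16: left subtree has 1 node {23}, right has 3 {22, 8, 25}.
      Root 8: left subtree has 1 node {22}, right has 1 {25}.
  Root 4: left subtree has 1 node {31}, right has 0 { }.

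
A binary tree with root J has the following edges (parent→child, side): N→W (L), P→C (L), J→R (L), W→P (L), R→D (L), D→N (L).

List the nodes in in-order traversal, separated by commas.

In-order visits the left subtree, then the node, then the right subtree.
At J: go left to R.
  At R: go left to D.
    At D: go left to N.
      At N: go left to W.
        At W: go left to P.
          At P: go left to C.
            C is a leaf — visit C.
          Visit P.
          At P: no right child.
        Visit W.
        At W: no right child.
      Visit N.
      At N: no right child.
    Visit D.
    At D: no right child.
  Visit R.
  At R: no right child.
Visit J.
At J: no right child.

C, P, W, N, D, R, J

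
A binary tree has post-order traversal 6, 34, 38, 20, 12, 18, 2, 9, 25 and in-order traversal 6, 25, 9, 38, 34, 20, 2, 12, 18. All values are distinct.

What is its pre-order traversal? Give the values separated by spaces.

The last element of post-order is the root; it splits in-order into left and right subtrees.
Root 25: left subtree has 1 node {6}, right has 7 {9, 38, 34, 20, 2, 12, 18}.
  Root 9: left subtree has 0 nodes { }, right has 6 {38, 34, 20, 2, 12, 18}.
    Root 2: left subtree has 3 nodes {38, 34, 20}, right has 2 {12, 18}.
      Root 20: left subtree has 2 nodes {38, 34}, right has 0 { }.
        Root 38: left subtree has 0 nodes { }, right has 1 {34}.
      Root 18: left subtree has 1 node {12}, right has 0 { }.

25 6 9 2 20 38 34 18 12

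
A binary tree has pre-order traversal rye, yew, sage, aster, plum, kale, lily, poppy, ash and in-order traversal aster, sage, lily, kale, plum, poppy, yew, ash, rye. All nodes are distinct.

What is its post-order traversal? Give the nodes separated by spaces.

aster lily kale poppy plum sage ash yew rye

The first element of pre-order is the root; it splits in-order into left and right subtrees.
Root rye: left subtree has 8 nodes {aster, sage, lily, kale, plum, poppy, yew, ash}, right has 0 { }.
  Root yew: left subtree has 6 nodes {aster, sage, lily, kale, plum, poppy}, right has 1 {ash}.
    Root sage: left subtree has 1 node {aster}, right has 4 {lily, kale, plum, poppy}.
      Root plum: left subtree has 2 nodes {lily, kale}, right has 1 {poppy}.
        Root kale: left subtree has 1 node {lily}, right has 0 { }.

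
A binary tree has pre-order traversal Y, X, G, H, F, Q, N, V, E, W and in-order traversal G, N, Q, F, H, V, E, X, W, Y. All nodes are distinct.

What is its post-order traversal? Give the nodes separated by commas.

The first element of pre-order is the root; it splits in-order into left and right subtrees.
Root Y: left subtree has 9 nodes {G, N, Q, F, H, V, E, X, W}, right has 0 { }.
  Root X: left subtree has 7 nodes {G, N, Q, F, H, V, E}, right has 1 {W}.
    Root G: left subtree has 0 nodes { }, right has 6 {N, Q, F, H, V, E}.
      Root H: left subtree has 3 nodes {N, Q, F}, right has 2 {V, E}.
        Root F: left subtree has 2 nodes {N, Q}, right has 0 { }.
          Root Q: left subtree has 1 node {N}, right has 0 { }.
        Root V: left subtree has 0 nodes { }, right has 1 {E}.

N, Q, F, E, V, H, G, W, X, Y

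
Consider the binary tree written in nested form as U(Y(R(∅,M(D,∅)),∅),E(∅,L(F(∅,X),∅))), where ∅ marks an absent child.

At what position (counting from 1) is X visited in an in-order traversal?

In-order visits the left subtree, then the node, then the right subtree.
At U: go left to Y.
  At Y: go left to R.
    At R: no left child.
    Visit R.
    At R: go right to M.
      At M: go left to D.
        D is a leaf — visit D.
      Visit M.
      At M: no right child.
  Visit Y.
  At Y: no right child.
Visit U.
At U: go right to E.
  At E: no left child.
  Visit E.
  At E: go right to L.
    At L: go left to F.
      At F: no left child.
      Visit F.
      At F: go right to X.
        X is a leaf — visit X.
    Visit L.
    At L: no right child.
Full in-order sequence: R, D, M, Y, U, E, F, X, L.

8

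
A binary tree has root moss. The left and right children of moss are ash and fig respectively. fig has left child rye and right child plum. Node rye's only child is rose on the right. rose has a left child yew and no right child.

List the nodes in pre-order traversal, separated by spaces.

Pre-order visits the node, then its left subtree, then its right subtree.
Visit moss.
At moss: go left to ash.
  ash is a leaf — visit ash.
At moss: go right to fig.
  Visit fig.
  At fig: go left to rye.
    Visit rye.
    At rye: no left child.
    At rye: go right to rose.
      Visit rose.
      At rose: go left to yew.
        yew is a leaf — visit yew.
      At rose: no right child.
  At fig: go right to plum.
    plum is a leaf — visit plum.

moss ash fig rye rose yew plum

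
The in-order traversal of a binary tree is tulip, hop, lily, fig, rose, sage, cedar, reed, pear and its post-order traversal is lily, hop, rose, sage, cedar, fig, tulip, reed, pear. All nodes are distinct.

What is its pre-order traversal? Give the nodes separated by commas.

The last element of post-order is the root; it splits in-order into left and right subtrees.
Root pear: left subtree has 8 nodes {tulip, hop, lily, fig, rose, sage, cedar, reed}, right has 0 { }.
  Root reed: left subtree has 7 nodes {tulip, hop, lily, fig, rose, sage, cedar}, right has 0 { }.
    Root tulip: left subtree has 0 nodes { }, right has 6 {hop, lily, fig, rose, sage, cedar}.
      Root fig: left subtree has 2 nodes {hop, lily}, right has 3 {rose, sage, cedar}.
        Root hop: left subtree has 0 nodes { }, right has 1 {lily}.
        Root cedar: left subtree has 2 nodes {rose, sage}, right has 0 { }.
          Root sage: left subtree has 1 node {rose}, right has 0 { }.

pear, reed, tulip, fig, hop, lily, cedar, sage, rose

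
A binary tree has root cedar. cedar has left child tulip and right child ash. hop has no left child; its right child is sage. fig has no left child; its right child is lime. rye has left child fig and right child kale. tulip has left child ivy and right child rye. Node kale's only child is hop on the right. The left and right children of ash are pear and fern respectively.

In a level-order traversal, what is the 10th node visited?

Level-order visits nodes level by level from the root, left to right within each level.
Level 0: cedar
Level 1: tulip, ash
Level 2: ivy, rye, pear, fern
Level 3: fig, kale
Level 4: lime, hop
Level 5: sage
Full level-order sequence: cedar, tulip, ash, ivy, rye, pear, fern, fig, kale, lime, hop, sage.

lime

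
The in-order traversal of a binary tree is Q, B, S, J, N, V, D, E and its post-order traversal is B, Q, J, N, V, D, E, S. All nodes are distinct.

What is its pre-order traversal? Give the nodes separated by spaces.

The last element of post-order is the root; it splits in-order into left and right subtrees.
Root S: left subtree has 2 nodes {Q, B}, right has 5 {J, N, V, D, E}.
  Root Q: left subtree has 0 nodes { }, right has 1 {B}.
  Root E: left subtree has 4 nodes {J, N, V, D}, right has 0 { }.
    Root D: left subtree has 3 nodes {J, N, V}, right has 0 { }.
      Root V: left subtree has 2 nodes {J, N}, right has 0 { }.
        Root N: left subtree has 1 node {J}, right has 0 { }.

S Q B E D V N J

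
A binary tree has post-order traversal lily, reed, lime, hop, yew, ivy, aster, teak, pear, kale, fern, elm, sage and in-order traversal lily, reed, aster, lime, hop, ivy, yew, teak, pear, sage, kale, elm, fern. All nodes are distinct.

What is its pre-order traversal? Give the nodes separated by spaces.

The last element of post-order is the root; it splits in-order into left and right subtrees.
Root sage: left subtree has 9 nodes {lily, reed, aster, lime, hop, ivy, yew, teak, pear}, right has 3 {kale, elm, fern}.
  Root pear: left subtree has 8 nodes {lily, reed, aster, lime, hop, ivy, yew, teak}, right has 0 { }.
    Root teak: left subtree has 7 nodes {lily, reed, aster, lime, hop, ivy, yew}, right has 0 { }.
      Root aster: left subtree has 2 nodes {lily, reed}, right has 4 {lime, hop, ivy, yew}.
        Root reed: left subtree has 1 node {lily}, right has 0 { }.
        Root ivy: left subtree has 2 nodes {lime, hop}, right has 1 {yew}.
          Root hop: left subtree has 1 node {lime}, right has 0 { }.
  Root elm: left subtree has 1 node {kale}, right has 1 {fern}.

sage pear teak aster reed lily ivy hop lime yew elm kale fern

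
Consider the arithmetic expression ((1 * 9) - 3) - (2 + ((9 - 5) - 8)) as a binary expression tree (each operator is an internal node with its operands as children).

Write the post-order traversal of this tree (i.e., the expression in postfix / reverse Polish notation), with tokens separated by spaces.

1 9 * 3 - 2 9 5 - 8 - + -

Post-order on an expression tree gives postfix notation: for each operator, emit left operand, right operand, then the operator.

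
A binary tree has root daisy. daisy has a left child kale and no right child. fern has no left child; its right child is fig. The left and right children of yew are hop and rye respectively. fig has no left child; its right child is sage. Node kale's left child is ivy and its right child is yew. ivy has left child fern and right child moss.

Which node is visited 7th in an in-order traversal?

hop

In-order visits the left subtree, then the node, then the right subtree.
At daisy: go left to kale.
  At kale: go left to ivy.
    At ivy: go left to fern.
      At fern: no left child.
      Visit fern.
      At fern: go right to fig.
        At fig: no left child.
        Visit fig.
        At fig: go right to sage.
          sage is a leaf — visit sage.
    Visit ivy.
    At ivy: go right to moss.
      moss is a leaf — visit moss.
  Visit kale.
  At kale: go right to yew.
    At yew: go left to hop.
      hop is a leaf — visit hop.
    Visit yew.
    At yew: go right to rye.
      rye is a leaf — visit rye.
Visit daisy.
At daisy: no right child.
Full in-order sequence: fern, fig, sage, ivy, moss, kale, hop, yew, rye, daisy.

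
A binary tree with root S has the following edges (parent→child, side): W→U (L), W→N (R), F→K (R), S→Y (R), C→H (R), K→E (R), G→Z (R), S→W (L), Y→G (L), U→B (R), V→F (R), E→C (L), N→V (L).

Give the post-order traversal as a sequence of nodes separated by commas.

Post-order visits the left subtree, then the right subtree, then the node.
At S: go left to W.
  At W: go left to U.
    At U: no left child.
    At U: go right to B.
      B is a leaf — visit B.
    Visit U.
  At W: go right to N.
    At N: go left to V.
      At V: no left child.
      At V: go right to F.
        At F: no left child.
        At F: go right to K.
          At K: no left child.
          At K: go right to E.
            At E: go left to C.
              At C: no left child.
              At C: go right to H.
                H is a leaf — visit H.
              Visit C.
            At E: no right child.
            Visit E.
          Visit K.
        Visit F.
      Visit V.
    At N: no right child.
    Visit N.
  Visit W.
At S: go right to Y.
  At Y: go left to G.
    At G: no left child.
    At G: go right to Z.
      Z is a leaf — visit Z.
    Visit G.
  At Y: no right child.
  Visit Y.
Visit S.

B, U, H, C, E, K, F, V, N, W, Z, G, Y, S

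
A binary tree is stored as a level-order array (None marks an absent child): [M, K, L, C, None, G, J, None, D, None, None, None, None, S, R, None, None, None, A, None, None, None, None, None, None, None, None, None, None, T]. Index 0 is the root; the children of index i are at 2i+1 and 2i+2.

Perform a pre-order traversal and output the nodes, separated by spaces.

Pre-order visits the node, then its left subtree, then its right subtree.
Visit M.
At M: go left to K.
  Visit K.
  At K: go left to C.
    Visit C.
    At C: no left child.
    At C: go right to D.
      Visit D.
      At D: no left child.
      At D: go right to A.
        A is a leaf — visit A.
  At K: no right child.
At M: go right to L.
  Visit L.
  At L: go left to G.
    G is a leaf — visit G.
  At L: go right to J.
    Visit J.
    At J: go left to S.
      S is a leaf — visit S.
    At J: go right to R.
      Visit R.
      At R: go left to T.
        T is a leaf — visit T.
      At R: no right child.

M K C D A L G J S R T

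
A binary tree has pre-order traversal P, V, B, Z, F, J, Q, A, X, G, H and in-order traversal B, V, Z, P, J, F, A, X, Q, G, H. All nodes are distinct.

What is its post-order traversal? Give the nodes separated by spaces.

The first element of pre-order is the root; it splits in-order into left and right subtrees.
Root P: left subtree has 3 nodes {B, V, Z}, right has 7 {J, F, A, X, Q, G, H}.
  Root V: left subtree has 1 node {B}, right has 1 {Z}.
  Root F: left subtree has 1 node {J}, right has 5 {A, X, Q, G, H}.
    Root Q: left subtree has 2 nodes {A, X}, right has 2 {G, H}.
      Root A: left subtree has 0 nodes { }, right has 1 {X}.
      Root G: left subtree has 0 nodes { }, right has 1 {H}.

B Z V J X A H G Q F P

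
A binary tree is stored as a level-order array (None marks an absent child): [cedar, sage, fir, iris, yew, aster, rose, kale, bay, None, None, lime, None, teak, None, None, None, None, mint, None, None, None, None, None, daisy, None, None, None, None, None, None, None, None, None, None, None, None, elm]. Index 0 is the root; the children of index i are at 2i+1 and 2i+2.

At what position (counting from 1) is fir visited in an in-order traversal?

In-order visits the left subtree, then the node, then the right subtree.
At cedar: go left to sage.
  At sage: go left to iris.
    At iris: go left to kale.
      kale is a leaf — visit kale.
    Visit iris.
    At iris: go right to bay.
      At bay: no left child.
      Visit bay.
      At bay: go right to mint.
        At mint: go left to elm.
          elm is a leaf — visit elm.
        Visit mint.
        At mint: no right child.
  Visit sage.
  At sage: go right to yew.
    yew is a leaf — visit yew.
Visit cedar.
At cedar: go right to fir.
  At fir: go left to aster.
    At aster: go left to lime.
      At lime: no left child.
      Visit lime.
      At lime: go right to daisy.
        daisy is a leaf — visit daisy.
    Visit aster.
    At aster: no right child.
  Visit fir.
  At fir: go right to rose.
    At rose: go left to teak.
      teak is a leaf — visit teak.
    Visit rose.
    At rose: no right child.
Full in-order sequence: kale, iris, bay, elm, mint, sage, yew, cedar, lime, daisy, aster, fir, teak, rose.

12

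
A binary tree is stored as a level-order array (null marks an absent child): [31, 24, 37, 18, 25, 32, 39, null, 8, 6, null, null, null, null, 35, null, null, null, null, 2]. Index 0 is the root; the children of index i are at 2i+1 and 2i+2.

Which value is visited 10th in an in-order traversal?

39

In-order visits the left subtree, then the node, then the right subtree.
At 31: go left to 24.
  At 24: go left to 18.
    At 18: no left child.
    Visit 18.
    At 18: go right to 8.
      8 is a leaf — visit 8.
  Visit 24.
  At 24: go right to 25.
    At 25: go left to 6.
      At 6: go left to 2.
        2 is a leaf — visit 2.
      Visit 6.
      At 6: no right child.
    Visit 25.
    At 25: no right child.
Visit 31.
At 31: go right to 37.
  At 37: go left to 32.
    32 is a leaf — visit 32.
  Visit 37.
  At 37: go right to 39.
    At 39: no left child.
    Visit 39.
    At 39: go right to 35.
      35 is a leaf — visit 35.
Full in-order sequence: 18, 8, 24, 2, 6, 25, 31, 32, 37, 39, 35.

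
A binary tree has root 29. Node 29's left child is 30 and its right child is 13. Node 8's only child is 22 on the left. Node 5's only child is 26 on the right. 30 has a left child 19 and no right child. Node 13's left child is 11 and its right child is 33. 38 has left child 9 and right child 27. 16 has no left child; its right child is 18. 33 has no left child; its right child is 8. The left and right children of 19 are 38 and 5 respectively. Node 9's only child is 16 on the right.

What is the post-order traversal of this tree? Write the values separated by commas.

Post-order visits the left subtree, then the right subtree, then the node.
At 29: go left to 30.
  At 30: go left to 19.
    At 19: go left to 38.
      At 38: go left to 9.
        At 9: no left child.
        At 9: go right to 16.
          At 16: no left child.
          At 16: go right to 18.
            18 is a leaf — visit 18.
          Visit 16.
        Visit 9.
      At 38: go right to 27.
        27 is a leaf — visit 27.
      Visit 38.
    At 19: go right to 5.
      At 5: no left child.
      At 5: go right to 26.
        26 is a leaf — visit 26.
      Visit 5.
    Visit 19.
  At 30: no right child.
  Visit 30.
At 29: go right to 13.
  At 13: go left to 11.
    11 is a leaf — visit 11.
  At 13: go right to 33.
    At 33: no left child.
    At 33: go right to 8.
      At 8: go left to 22.
        22 is a leaf — visit 22.
      At 8: no right child.
      Visit 8.
    Visit 33.
  Visit 13.
Visit 29.

18, 16, 9, 27, 38, 26, 5, 19, 30, 11, 22, 8, 33, 13, 29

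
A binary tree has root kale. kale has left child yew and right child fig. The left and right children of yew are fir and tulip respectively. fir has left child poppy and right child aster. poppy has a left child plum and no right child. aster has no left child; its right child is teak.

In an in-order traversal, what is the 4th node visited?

aster

In-order visits the left subtree, then the node, then the right subtree.
At kale: go left to yew.
  At yew: go left to fir.
    At fir: go left to poppy.
      At poppy: go left to plum.
        plum is a leaf — visit plum.
      Visit poppy.
      At poppy: no right child.
    Visit fir.
    At fir: go right to aster.
      At aster: no left child.
      Visit aster.
      At aster: go right to teak.
        teak is a leaf — visit teak.
  Visit yew.
  At yew: go right to tulip.
    tulip is a leaf — visit tulip.
Visit kale.
At kale: go right to fig.
  fig is a leaf — visit fig.
Full in-order sequence: plum, poppy, fir, aster, teak, yew, tulip, kale, fig.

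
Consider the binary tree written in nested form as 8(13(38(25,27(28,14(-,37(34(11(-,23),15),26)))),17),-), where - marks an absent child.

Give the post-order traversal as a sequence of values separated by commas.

Post-order visits the left subtree, then the right subtree, then the node.
At 8: go left to 13.
  At 13: go left to 38.
    At 38: go left to 25.
      25 is a leaf — visit 25.
    At 38: go right to 27.
      At 27: go left to 28.
        28 is a leaf — visit 28.
      At 27: go right to 14.
        At 14: no left child.
        At 14: go right to 37.
          At 37: go left to 34.
            At 34: go left to 11.
              At 11: no left child.
              At 11: go right to 23.
                23 is a leaf — visit 23.
              Visit 11.
            At 34: go right to 15.
              15 is a leaf — visit 15.
            Visit 34.
          At 37: go right to 26.
            26 is a leaf — visit 26.
          Visit 37.
        Visit 14.
      Visit 27.
    Visit 38.
  At 13: go right to 17.
    17 is a leaf — visit 17.
  Visit 13.
At 8: no right child.
Visit 8.

25, 28, 23, 11, 15, 34, 26, 37, 14, 27, 38, 17, 13, 8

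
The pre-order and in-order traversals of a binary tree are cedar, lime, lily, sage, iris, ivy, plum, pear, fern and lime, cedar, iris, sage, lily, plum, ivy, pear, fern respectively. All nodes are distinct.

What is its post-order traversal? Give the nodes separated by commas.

The first element of pre-order is the root; it splits in-order into left and right subtrees.
Root cedar: left subtree has 1 node {lime}, right has 7 {iris, sage, lily, plum, ivy, pear, fern}.
  Root lily: left subtree has 2 nodes {iris, sage}, right has 4 {plum, ivy, pear, fern}.
    Root sage: left subtree has 1 node {iris}, right has 0 { }.
    Root ivy: left subtree has 1 node {plum}, right has 2 {pear, fern}.
      Root pear: left subtree has 0 nodes { }, right has 1 {fern}.

lime, iris, sage, plum, fern, pear, ivy, lily, cedar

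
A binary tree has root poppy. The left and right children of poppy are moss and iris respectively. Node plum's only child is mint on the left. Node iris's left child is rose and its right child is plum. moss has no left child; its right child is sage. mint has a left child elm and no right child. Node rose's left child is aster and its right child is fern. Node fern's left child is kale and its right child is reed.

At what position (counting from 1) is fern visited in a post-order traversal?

6

Post-order visits the left subtree, then the right subtree, then the node.
At poppy: go left to moss.
  At moss: no left child.
  At moss: go right to sage.
    sage is a leaf — visit sage.
  Visit moss.
At poppy: go right to iris.
  At iris: go left to rose.
    At rose: go left to aster.
      aster is a leaf — visit aster.
    At rose: go right to fern.
      At fern: go left to kale.
        kale is a leaf — visit kale.
      At fern: go right to reed.
        reed is a leaf — visit reed.
      Visit fern.
    Visit rose.
  At iris: go right to plum.
    At plum: go left to mint.
      At mint: go left to elm.
        elm is a leaf — visit elm.
      At mint: no right child.
      Visit mint.
    At plum: no right child.
    Visit plum.
  Visit iris.
Visit poppy.
Full post-order sequence: sage, moss, aster, kale, reed, fern, rose, elm, mint, plum, iris, poppy.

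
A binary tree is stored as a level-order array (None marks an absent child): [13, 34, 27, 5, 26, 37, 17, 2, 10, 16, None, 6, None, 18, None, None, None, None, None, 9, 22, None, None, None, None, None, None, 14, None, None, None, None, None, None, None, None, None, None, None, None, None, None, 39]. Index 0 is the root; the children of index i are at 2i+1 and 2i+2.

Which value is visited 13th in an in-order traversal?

27

In-order visits the left subtree, then the node, then the right subtree.
At 13: go left to 34.
  At 34: go left to 5.
    At 5: go left to 2.
      2 is a leaf — visit 2.
    Visit 5.
    At 5: go right to 10.
      10 is a leaf — visit 10.
  Visit 34.
  At 34: go right to 26.
    At 26: go left to 16.
      At 16: go left to 9.
        9 is a leaf — visit 9.
      Visit 16.
      At 16: go right to 22.
        At 22: no left child.
        Visit 22.
        At 22: go right to 39.
          39 is a leaf — visit 39.
    Visit 26.
    At 26: no right child.
Visit 13.
At 13: go right to 27.
  At 27: go left to 37.
    At 37: go left to 6.
      6 is a leaf — visit 6.
    Visit 37.
    At 37: no right child.
  Visit 27.
  At 27: go right to 17.
    At 17: go left to 18.
      At 18: go left to 14.
        14 is a leaf — visit 14.
      Visit 18.
      At 18: no right child.
    Visit 17.
    At 17: no right child.
Full in-order sequence: 2, 5, 10, 34, 9, 16, 22, 39, 26, 13, 6, 37, 27, 14, 18, 17.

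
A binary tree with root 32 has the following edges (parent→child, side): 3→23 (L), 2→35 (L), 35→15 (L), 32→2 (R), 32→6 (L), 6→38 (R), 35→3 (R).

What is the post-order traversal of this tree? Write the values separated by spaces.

38 6 15 23 3 35 2 32

Post-order visits the left subtree, then the right subtree, then the node.
At 32: go left to 6.
  At 6: no left child.
  At 6: go right to 38.
    38 is a leaf — visit 38.
  Visit 6.
At 32: go right to 2.
  At 2: go left to 35.
    At 35: go left to 15.
      15 is a leaf — visit 15.
    At 35: go right to 3.
      At 3: go left to 23.
        23 is a leaf — visit 23.
      At 3: no right child.
      Visit 3.
    Visit 35.
  At 2: no right child.
  Visit 2.
Visit 32.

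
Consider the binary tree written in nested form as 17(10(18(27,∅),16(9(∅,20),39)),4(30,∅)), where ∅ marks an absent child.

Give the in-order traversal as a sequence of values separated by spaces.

27 18 10 9 20 16 39 17 30 4

In-order visits the left subtree, then the node, then the right subtree.
At 17: go left to 10.
  At 10: go left to 18.
    At 18: go left to 27.
      27 is a leaf — visit 27.
    Visit 18.
    At 18: no right child.
  Visit 10.
  At 10: go right to 16.
    At 16: go left to 9.
      At 9: no left child.
      Visit 9.
      At 9: go right to 20.
        20 is a leaf — visit 20.
    Visit 16.
    At 16: go right to 39.
      39 is a leaf — visit 39.
Visit 17.
At 17: go right to 4.
  At 4: go left to 30.
    30 is a leaf — visit 30.
  Visit 4.
  At 4: no right child.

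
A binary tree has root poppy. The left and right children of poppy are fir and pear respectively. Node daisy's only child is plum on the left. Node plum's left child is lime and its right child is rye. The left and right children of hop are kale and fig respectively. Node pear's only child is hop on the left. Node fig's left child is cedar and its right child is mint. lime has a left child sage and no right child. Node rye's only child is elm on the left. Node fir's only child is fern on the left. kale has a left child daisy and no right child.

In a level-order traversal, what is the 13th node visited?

rye

Level-order visits nodes level by level from the root, left to right within each level.
Level 0: poppy
Level 1: fir, pear
Level 2: fern, hop
Level 3: kale, fig
Level 4: daisy, cedar, mint
Level 5: plum
Level 6: lime, rye
Level 7: sage, elm
Full level-order sequence: poppy, fir, pear, fern, hop, kale, fig, daisy, cedar, mint, plum, lime, rye, sage, elm.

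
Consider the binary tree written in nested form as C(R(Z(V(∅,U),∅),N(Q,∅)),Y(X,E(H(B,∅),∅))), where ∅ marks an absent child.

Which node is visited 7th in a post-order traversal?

X

Post-order visits the left subtree, then the right subtree, then the node.
At C: go left to R.
  At R: go left to Z.
    At Z: go left to V.
      At V: no left child.
      At V: go right to U.
        U is a leaf — visit U.
      Visit V.
    At Z: no right child.
    Visit Z.
  At R: go right to N.
    At N: go left to Q.
      Q is a leaf — visit Q.
    At N: no right child.
    Visit N.
  Visit R.
At C: go right to Y.
  At Y: go left to X.
    X is a leaf — visit X.
  At Y: go right to E.
    At E: go left to H.
      At H: go left to B.
        B is a leaf — visit B.
      At H: no right child.
      Visit H.
    At E: no right child.
    Visit E.
  Visit Y.
Visit C.
Full post-order sequence: U, V, Z, Q, N, R, X, B, H, E, Y, C.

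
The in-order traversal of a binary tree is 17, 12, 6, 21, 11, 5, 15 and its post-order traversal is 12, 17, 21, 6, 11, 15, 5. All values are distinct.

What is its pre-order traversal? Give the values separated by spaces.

5 11 6 17 12 21 15

The last element of post-order is the root; it splits in-order into left and right subtrees.
Root 5: left subtree has 5 nodes {17, 12, 6, 21, 11}, right has 1 {15}.
  Root 11: left subtree has 4 nodes {17, 12, 6, 21}, right has 0 { }.
    Root 6: left subtree has 2 nodes {17, 12}, right has 1 {21}.
      Root 17: left subtree has 0 nodes { }, right has 1 {12}.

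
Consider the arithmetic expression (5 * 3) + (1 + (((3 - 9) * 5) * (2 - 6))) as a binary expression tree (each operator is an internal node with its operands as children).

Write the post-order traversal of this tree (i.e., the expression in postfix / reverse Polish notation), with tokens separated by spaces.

Post-order on an expression tree gives postfix notation: for each operator, emit left operand, right operand, then the operator.

5 3 * 1 3 9 - 5 * 2 6 - * + +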